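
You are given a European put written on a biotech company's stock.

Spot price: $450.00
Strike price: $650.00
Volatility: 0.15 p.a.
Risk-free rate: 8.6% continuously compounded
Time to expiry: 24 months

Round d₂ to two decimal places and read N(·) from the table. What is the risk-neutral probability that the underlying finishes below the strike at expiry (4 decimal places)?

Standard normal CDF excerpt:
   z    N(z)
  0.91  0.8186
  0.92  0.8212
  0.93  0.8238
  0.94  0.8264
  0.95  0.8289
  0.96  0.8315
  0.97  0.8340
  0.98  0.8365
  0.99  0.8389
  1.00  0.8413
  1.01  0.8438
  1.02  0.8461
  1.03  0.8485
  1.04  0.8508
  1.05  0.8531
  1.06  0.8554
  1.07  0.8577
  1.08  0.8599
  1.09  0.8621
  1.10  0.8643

0.8485

T = 2;  σ√T = 0.2121
d₁ = [ln(450/650) + (0.086 + 0.15²/2)·2] / 0.2121 = [-0.3677 + 0.1945] / 0.2121 = -0.8166 ⇒ -0.82
d₂ = d₁ − σ√T = -0.8166 − 0.2121 = -1.0287 ⇒ -1.03
Risk-neutral Pr[S_T < K] = N(−d₂) = N(1.03) = 0.8485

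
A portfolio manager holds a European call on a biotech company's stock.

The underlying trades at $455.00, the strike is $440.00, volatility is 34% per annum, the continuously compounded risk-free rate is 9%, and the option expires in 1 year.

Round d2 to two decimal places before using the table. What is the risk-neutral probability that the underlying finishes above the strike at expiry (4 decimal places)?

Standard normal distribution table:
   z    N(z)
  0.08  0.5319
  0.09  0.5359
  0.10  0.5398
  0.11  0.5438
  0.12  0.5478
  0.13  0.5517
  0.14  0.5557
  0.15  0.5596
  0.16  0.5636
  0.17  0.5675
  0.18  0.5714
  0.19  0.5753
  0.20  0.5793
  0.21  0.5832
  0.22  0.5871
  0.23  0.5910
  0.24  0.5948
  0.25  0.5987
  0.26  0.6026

T = 1;  σ√T = 0.3400
d₁ = [ln(455/440) + (0.09 + ½·0.34²)·1] / (σ√T) = (0.0335 + 0.1478) / 0.3400 = 0.5333 which rounds to 0.53
d₂ = 0.5333 − 0.3400 = 0.1933 which rounds to 0.19
Pr(exercise) under Q = N(d₂) = 0.5753

0.5753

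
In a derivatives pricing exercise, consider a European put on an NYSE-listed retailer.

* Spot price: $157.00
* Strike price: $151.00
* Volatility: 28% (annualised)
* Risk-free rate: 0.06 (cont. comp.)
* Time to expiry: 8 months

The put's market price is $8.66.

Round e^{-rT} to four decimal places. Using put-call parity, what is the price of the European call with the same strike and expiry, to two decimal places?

$20.58

exp(−rT) = exp(−0.06·0.6667) = 0.9608
Put-call parity: C − P = S − K·e^(−rT) = 157 − 151·0.9608 = 157 − 145.0808 = 11.9192
C = P + (C − P) = 8.66 + (11.9192) = 20.5792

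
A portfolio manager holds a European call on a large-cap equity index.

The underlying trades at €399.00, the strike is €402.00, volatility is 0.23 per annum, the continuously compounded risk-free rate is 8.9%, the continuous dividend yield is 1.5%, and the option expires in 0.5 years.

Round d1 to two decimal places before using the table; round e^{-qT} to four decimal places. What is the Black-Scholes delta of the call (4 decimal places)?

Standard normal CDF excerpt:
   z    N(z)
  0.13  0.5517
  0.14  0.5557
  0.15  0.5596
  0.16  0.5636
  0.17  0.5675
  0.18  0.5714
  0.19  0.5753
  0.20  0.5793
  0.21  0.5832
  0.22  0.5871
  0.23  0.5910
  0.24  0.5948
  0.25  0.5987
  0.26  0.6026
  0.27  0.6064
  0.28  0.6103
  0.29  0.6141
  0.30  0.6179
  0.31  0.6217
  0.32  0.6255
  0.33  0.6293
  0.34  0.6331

0.5981

σ√T = 0.23 × 0.7071 = 0.1626
d₁ = [ln(399/402) + (0.089 − 0.015 + ½·0.23²)·0.5] / (σ√T) = (-0.0075 + 0.0502) / 0.1626 = 0.2628 ⇒ 0.26
N(d₁) = N(0.26) = 0.6026
Δ_call = exp(−qT)·N(d₁) = 0.9925·0.6026 = 0.5981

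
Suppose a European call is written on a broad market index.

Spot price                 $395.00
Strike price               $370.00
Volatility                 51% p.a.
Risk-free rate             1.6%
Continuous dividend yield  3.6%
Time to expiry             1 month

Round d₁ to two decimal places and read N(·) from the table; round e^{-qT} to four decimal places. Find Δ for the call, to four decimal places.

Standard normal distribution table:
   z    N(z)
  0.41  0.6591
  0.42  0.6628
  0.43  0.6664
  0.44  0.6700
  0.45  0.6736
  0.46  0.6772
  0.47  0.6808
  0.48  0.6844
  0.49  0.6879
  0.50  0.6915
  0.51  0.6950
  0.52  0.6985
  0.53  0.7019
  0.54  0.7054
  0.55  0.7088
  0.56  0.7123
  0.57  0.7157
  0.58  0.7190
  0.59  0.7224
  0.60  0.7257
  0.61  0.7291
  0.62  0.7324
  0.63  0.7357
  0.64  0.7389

T = 0.08333;  σ√T = 0.1472
d₁ = [ln(395/370) + (0.016 − 0.036 + 0.51²/2)·0.08333] / 0.1472 = [0.0654 + 0.0092] / 0.1472 = 0.5064 → 0.51
N(d₁) = N(0.51) = 0.6950
Δ_call = e^(−qT)·N(d₁) = 0.9970·0.6950 = 0.6929

0.6929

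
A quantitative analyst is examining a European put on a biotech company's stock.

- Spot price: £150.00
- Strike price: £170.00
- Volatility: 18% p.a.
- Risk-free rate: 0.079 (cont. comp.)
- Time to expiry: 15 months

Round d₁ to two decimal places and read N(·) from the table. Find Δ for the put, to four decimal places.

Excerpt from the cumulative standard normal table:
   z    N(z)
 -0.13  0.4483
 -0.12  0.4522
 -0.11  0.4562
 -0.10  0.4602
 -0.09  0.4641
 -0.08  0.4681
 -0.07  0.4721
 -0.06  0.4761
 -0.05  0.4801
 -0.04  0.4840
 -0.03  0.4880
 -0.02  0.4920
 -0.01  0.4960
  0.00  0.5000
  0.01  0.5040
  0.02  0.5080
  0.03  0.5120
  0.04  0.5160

T = 1.25;  σ√T = 0.2012
d₁ = [ln(150/170) + (0.079 + 0.18²/2)·1.25] / 0.2012 = [-0.1252 + 0.1190] / 0.2012 = -0.0306 → -0.03
N(d₁) = N(-0.03) = 0.4880
Δ_put = N(d₁) − 1 = 0.4880 − 1 = -0.5120

-0.5120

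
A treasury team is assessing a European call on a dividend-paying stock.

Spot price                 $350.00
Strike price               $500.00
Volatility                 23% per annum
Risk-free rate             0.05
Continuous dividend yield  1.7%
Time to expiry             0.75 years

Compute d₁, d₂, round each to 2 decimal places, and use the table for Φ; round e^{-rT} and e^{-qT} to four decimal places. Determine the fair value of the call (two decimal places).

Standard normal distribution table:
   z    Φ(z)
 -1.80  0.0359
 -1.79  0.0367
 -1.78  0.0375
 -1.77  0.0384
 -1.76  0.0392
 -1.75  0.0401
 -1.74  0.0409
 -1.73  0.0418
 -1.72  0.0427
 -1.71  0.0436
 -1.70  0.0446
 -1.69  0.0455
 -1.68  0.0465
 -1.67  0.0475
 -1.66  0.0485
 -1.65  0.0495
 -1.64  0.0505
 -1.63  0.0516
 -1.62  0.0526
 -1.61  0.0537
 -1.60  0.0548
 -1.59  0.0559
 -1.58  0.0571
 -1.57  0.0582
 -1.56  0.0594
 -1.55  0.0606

σ√T = 0.23 × 0.8660 = 0.1992
d₁ = [ln(350/500) + (0.05 − 0.017 + ½·0.23²)·0.75] / (σ√T) = (-0.3567 + 0.0446) / 0.1992 = -1.5668 ⇒ -1.57
d₂ = -1.5668 − 0.1992 = -1.7660 ⇒ -1.77
exp(−qT) = exp(−0.017·0.75) = 0.9873;  exp(−rT) = exp(−0.05·0.75) = 0.9632
C = 350·0.9873·N(-1.57) − 500·0.9632·N(-1.77) = 350·0.9873·0.0582 − 500·0.9632·0.0384 = 20.1113 − 18.4934 = 1.6179

$1.62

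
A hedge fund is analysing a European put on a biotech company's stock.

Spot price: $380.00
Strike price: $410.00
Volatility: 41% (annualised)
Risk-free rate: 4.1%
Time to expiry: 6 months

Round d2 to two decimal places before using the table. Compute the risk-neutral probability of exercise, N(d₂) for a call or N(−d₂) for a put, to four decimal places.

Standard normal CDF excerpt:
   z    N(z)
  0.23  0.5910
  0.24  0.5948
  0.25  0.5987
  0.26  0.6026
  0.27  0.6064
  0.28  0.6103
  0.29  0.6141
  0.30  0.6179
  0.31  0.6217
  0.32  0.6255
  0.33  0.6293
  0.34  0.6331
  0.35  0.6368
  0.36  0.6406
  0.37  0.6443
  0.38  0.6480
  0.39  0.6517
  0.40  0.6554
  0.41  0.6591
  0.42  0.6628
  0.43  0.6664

0.6331

T = 0.5;  σ√T = 0.2899
d₁ = [ln(380/410) + (0.041 + ½·0.41²)·0.5] / (σ√T) = (-0.0760 + 0.0625) / 0.2899 = -0.0464 ⇒ -0.05
d₂ = -0.0464 − 0.2899 = -0.3363 ⇒ -0.34
Pr(exercise) under Q = N(−d₂) = N(0.34) = 0.6331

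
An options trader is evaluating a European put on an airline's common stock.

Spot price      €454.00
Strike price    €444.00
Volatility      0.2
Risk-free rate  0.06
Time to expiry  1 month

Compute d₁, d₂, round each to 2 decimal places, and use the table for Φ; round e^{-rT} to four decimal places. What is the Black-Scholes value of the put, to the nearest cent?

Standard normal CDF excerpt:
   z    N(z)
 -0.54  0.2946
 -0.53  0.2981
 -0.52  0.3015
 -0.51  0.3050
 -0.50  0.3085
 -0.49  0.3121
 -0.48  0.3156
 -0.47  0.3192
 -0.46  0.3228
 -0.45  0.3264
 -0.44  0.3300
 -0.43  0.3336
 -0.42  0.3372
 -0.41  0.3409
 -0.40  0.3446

T = 0.08333;  σ√T = 0.0577
d₁ = [ln(454/444) + (0.06 + 0.2²/2)·0.08333] / 0.0577 = [0.0223 + 0.0067] / 0.0577 = 0.5012 → 0.50
d₂ = d₁ − σ√T = 0.5012 − 0.0577 = 0.4435 → 0.44
e^(−rT) = e^(−0.06·0.08333) = 0.9950
N(−d₂) = N(-0.44) = 0.3300;  N(−d₁) = N(-0.50) = 0.3085
P = 444·0.9950·0.3300 − 454·0.3085 = 145.7874 − 140.0590 = 5.7284

€5.73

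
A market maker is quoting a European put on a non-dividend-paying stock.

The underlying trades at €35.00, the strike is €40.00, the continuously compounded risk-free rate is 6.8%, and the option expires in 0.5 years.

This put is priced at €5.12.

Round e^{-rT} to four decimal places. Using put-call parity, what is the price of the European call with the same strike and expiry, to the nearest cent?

€1.46

exp(−rT) = exp(−0.068·0.5) = 0.9666
Put-call parity: C − P = S − K·e^(−rT) = 35 − 40·0.9666 = 35 − 38.6640 = -3.6640
C = P + (C − P) = 5.12 + (-3.6640) = 1.4560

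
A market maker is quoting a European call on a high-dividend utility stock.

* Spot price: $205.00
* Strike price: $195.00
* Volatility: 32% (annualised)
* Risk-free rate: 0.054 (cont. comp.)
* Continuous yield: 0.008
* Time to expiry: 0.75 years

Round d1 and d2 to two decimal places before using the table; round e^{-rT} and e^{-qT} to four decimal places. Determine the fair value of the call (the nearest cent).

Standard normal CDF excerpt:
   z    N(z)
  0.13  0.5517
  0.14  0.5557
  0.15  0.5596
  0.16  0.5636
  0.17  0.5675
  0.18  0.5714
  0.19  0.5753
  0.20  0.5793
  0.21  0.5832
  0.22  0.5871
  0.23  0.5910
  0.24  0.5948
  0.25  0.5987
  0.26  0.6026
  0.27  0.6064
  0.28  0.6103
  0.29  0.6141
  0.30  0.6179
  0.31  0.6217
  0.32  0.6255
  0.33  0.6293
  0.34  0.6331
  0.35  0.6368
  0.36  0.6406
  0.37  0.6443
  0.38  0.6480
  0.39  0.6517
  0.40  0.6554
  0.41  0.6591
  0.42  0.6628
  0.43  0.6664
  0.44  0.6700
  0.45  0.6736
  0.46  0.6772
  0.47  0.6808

T = 0.75;  σ√T = 0.2771
ln(S/K) + (r − q + σ²/2)T = ln(205/195) + (0.054 − 0.008 + 0.32²/2)·0.75 = 0.0500 + 0.0729 = 0.1229
d₁ = 0.1229 / 0.2771 = 0.4435 ⇒ 0.44
d₂ = d₁ − σ√T = 0.4435 − 0.2771 = 0.1664 ⇒ 0.17
e^(−qT) = e^(−0.008·0.75) = 0.9940;  e^(−rT) = e^(−0.054·0.75) = 0.9603
N(d₁) = N(0.44) = 0.6700;  N(d₂) = N(0.17) = 0.5675
C = 205·0.9940·0.6700 − 195·0.9603·0.5675 = 136.5259 − 106.2692 = 30.2567

$30.26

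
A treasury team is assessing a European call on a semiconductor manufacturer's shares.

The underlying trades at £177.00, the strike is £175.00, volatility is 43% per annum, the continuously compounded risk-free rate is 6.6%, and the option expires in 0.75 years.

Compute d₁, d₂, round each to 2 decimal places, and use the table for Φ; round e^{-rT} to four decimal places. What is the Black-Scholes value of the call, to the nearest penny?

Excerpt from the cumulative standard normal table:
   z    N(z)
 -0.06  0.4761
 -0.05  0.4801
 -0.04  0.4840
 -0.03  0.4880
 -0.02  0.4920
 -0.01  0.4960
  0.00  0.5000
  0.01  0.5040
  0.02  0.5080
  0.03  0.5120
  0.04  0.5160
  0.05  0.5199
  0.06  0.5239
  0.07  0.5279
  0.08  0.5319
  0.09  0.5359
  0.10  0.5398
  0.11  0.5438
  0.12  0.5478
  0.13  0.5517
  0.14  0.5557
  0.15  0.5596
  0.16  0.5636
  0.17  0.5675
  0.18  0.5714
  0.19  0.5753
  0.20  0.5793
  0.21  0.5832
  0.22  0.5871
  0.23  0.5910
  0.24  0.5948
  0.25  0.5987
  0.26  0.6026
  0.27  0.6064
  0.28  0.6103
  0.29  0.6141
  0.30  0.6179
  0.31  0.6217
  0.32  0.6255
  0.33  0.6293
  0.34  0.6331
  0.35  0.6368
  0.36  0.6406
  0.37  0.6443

£30.77

σ√T = 0.43·√0.75 = 0.3724
d₁ = [ln(177/175) + (0.066 + 0.43²/2)·0.75] / 0.3724 = [0.0114 + 0.1188] / 0.3724 = 0.3496 ⇒ 0.35
d₂ = d₁ − σ√T = 0.3496 − 0.3724 = -0.0228 ⇒ -0.02
exp(−rT) = exp(−0.066·0.75) = 0.9517
N(d₁) = N(0.35) = 0.6368;  N(d₂) = N(-0.02) = 0.4920
C = 177·0.6368 − 175·0.9517·0.4920 = 112.7136 − 81.9414 = 30.7722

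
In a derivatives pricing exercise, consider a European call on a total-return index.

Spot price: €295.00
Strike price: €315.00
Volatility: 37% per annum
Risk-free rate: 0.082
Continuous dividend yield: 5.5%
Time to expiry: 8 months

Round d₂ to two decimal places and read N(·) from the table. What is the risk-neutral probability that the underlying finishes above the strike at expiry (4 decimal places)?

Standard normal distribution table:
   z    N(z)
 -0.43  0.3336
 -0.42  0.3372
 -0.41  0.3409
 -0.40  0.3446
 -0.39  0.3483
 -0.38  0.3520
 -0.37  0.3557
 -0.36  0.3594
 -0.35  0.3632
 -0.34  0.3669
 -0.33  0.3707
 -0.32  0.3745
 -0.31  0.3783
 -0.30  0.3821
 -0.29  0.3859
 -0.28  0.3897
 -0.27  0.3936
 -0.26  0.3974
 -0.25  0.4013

0.3783

σ√T = 0.37·√0.6667 = 0.3021
d₁ = [ln(295/315) + (0.082 − 0.055 + 0.37²/2)·0.6667] / 0.3021 = [-0.0656 + 0.0636] / 0.3021 = -0.0065 ≈ -0.01
d₂ = d₁ − σ√T = -0.0065 − 0.3021 = -0.3086 ≈ -0.31
Risk-neutral Pr[S_T > K] = N(d₂) = N(-0.31) = 0.3783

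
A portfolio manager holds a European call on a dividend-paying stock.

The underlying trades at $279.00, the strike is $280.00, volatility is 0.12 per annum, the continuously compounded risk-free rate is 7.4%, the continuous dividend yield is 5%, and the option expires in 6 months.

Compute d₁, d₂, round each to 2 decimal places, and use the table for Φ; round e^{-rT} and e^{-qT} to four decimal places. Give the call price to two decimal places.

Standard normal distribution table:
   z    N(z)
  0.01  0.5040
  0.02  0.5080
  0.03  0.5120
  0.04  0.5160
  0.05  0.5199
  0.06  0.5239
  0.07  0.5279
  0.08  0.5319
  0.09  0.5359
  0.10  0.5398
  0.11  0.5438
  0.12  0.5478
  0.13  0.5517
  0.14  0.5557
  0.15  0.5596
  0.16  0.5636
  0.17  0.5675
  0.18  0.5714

$9.84

σ√T = 0.12 × 0.7071 = 0.0849
d₁ = [ln(279/280) + (0.074 − 0.05 + ½·0.12²)·0.5] / (σ√T) = (-0.0036 + 0.0156) / 0.0849 = 0.1417 ≈ 0.14
d₂ = 0.1417 − 0.0849 = 0.0568 ≈ 0.06
e^(−qT) = e^(−0.05·0.5) = 0.9753;  e^(−rT) = e^(−0.074·0.5) = 0.9637
N(d₁) = N(0.14) = 0.5557;  N(d₂) = N(0.06) = 0.5239
C = 279·0.9753·0.5557 − 280·0.9637·0.5239 = 151.2108 − 141.3671 = 9.8437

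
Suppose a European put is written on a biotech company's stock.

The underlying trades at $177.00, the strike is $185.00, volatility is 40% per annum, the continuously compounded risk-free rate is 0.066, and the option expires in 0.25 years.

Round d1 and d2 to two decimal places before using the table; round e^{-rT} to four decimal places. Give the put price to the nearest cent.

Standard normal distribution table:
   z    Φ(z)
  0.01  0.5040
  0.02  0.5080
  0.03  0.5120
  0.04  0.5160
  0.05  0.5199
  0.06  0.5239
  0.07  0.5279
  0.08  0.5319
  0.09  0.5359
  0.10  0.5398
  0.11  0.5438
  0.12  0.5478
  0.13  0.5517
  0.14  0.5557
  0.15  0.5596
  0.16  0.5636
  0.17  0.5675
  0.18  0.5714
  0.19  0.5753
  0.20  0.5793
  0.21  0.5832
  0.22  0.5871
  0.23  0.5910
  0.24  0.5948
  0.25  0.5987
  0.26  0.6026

σ√T = 0.4 × 0.5000 = 0.2000
d₁ = [ln(177/185) + (0.066 + 0.4²/2)·0.25] / 0.2000 = [-0.0442 + 0.0365] / 0.2000 = -0.0385 ≈ -0.04
d₂ = d₁ − σ√T = -0.0385 − 0.2000 = -0.2385 ≈ -0.24
exp(−rT) = exp(−0.066·0.25) = 0.9836
P = 185·0.9836·N(0.24) − 177·N(0.04) = 185·0.9836·0.5948 − 177·0.5160 = 108.2334 − 91.3320 = 16.9014

$16.90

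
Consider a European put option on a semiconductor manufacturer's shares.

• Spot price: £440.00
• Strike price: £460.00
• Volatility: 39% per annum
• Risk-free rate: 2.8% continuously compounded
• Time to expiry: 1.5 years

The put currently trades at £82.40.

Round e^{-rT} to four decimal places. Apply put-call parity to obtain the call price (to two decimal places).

£81.31

e^(−rT) = e^(−0.028·1.5) = 0.9589
Put-call parity: C − P = S − K·e^(−rT) = 440 − 460·0.9589 = 440 − 441.0940 = -1.0940
C = P + (C − P) = 82.40 + (-1.0940) = 81.3060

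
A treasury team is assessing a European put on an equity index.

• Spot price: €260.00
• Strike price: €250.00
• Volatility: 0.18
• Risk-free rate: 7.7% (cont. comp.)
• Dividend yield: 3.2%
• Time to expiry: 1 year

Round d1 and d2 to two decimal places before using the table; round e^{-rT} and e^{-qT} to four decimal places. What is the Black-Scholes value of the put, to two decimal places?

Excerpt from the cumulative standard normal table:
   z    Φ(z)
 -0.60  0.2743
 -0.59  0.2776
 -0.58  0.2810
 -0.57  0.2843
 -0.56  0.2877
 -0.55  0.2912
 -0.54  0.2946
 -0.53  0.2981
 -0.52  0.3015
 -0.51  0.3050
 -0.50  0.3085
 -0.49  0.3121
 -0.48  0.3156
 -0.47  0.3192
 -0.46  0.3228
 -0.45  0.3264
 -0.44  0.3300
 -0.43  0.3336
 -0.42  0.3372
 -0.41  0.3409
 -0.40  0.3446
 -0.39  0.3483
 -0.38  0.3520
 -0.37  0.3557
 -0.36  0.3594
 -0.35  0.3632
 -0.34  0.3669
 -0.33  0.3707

€9.03

σ√T = 0.18·√1 = 0.1800
d₁ = [ln(260/250) + (0.077 − 0.032 + ½·0.18²)·1] / (σ√T) = (0.0392 + 0.0612) / 0.1800 = 0.5579 → 0.56
d₂ = 0.5579 − 0.1800 = 0.3779 → 0.38
e^(−qT) = e^(−0.032·1) = 0.9685;  e^(−rT) = e^(−0.077·1) = 0.9259
P = 250·0.9259·N(-0.38) − 260·0.9685·N(-0.56) = 250·0.9259·0.3520 − 260·0.9685·0.2877 = 81.4792 − 72.4457 = 9.0335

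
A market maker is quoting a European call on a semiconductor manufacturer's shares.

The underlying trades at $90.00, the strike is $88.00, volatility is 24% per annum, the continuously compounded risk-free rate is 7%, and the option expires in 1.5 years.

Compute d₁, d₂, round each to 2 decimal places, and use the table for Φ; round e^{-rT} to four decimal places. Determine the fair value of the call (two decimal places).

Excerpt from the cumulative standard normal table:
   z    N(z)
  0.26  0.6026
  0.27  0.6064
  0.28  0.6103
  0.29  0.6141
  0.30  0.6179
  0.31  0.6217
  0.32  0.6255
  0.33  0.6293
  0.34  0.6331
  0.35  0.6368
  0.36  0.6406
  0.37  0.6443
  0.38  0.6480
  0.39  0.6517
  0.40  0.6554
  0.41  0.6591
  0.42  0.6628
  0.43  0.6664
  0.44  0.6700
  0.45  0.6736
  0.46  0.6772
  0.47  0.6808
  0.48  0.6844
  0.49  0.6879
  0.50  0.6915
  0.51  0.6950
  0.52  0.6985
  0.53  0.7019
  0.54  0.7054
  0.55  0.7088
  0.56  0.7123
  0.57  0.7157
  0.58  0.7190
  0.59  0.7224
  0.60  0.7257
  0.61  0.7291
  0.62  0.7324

T = 1.5;  σ√T = 0.2939
d₁ = [ln(90/88) + (0.07 + ½·0.24²)·1.5] / (σ√T) = (0.0225 + 0.1482) / 0.2939 = 0.5806 → 0.58
d₂ = 0.5806 − 0.2939 = 0.2867 → 0.29
e^(−rT) = e^(−0.07·1.5) = 0.9003
N(d₁) = N(0.58) = 0.7190;  N(d₂) = N(0.29) = 0.6141
C = 90·0.7190 − 88·0.9003·0.6141 = 64.7100 − 48.6529 = 16.0571

$16.06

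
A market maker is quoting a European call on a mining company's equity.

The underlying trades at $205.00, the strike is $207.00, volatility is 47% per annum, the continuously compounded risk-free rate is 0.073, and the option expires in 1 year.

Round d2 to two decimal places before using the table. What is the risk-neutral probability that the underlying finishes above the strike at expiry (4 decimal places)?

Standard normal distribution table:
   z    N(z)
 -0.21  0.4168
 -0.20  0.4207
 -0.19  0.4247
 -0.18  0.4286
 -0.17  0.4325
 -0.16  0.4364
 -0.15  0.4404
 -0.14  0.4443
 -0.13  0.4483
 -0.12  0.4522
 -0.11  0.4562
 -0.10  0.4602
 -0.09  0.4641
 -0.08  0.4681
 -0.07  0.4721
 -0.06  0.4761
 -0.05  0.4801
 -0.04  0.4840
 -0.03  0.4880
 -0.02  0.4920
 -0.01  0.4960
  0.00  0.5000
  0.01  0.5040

0.4602

T = 1;  σ√T = 0.4700
d₁ = [ln(205/207) + (0.073 + ½·0.47²)·1] / (σ√T) = (-0.0097 + 0.1835) / 0.4700 = 0.3697 → 0.37
d₂ = 0.3697 − 0.4700 = -0.1003 → -0.10
Pr(exercise) under Q = N(d₂) = 0.4602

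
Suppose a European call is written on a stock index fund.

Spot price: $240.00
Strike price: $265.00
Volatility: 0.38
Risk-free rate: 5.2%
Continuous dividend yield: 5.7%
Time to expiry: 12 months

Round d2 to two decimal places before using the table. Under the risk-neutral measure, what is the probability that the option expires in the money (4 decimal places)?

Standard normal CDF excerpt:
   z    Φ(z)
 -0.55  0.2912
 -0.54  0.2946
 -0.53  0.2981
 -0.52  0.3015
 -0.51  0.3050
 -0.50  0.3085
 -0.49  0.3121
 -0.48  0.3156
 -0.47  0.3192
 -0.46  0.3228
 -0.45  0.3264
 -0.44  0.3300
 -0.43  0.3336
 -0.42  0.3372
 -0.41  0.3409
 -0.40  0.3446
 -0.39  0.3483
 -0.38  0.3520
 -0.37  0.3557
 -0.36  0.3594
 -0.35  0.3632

0.3228

T = 1;  σ√T = 0.3800
ln(S/K) + (r − q + σ²/2)T = ln(240/265) + (0.052 − 0.057 + 0.38²/2)·1 = -0.0991 + 0.0672 = -0.0319
d₁ = -0.0319 / 0.3800 = -0.0839 → -0.08
d₂ = d₁ − σ√T = -0.0839 − 0.3800 = -0.4639 → -0.46
Pr(exercise) under Q = N(d₂) = 0.3228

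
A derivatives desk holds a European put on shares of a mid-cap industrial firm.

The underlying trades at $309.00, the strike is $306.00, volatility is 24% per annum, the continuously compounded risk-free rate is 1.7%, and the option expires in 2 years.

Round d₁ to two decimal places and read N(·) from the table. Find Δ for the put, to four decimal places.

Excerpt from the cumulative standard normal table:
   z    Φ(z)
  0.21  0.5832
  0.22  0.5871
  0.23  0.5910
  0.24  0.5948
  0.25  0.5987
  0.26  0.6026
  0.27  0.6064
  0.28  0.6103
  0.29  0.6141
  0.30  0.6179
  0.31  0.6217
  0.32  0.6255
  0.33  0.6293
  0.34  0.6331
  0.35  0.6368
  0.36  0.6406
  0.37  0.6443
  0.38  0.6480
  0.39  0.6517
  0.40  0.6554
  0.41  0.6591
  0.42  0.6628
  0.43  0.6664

σ√T = 0.24·√2 = 0.3394
d₁ = [ln(309/306) + (0.017 + 0.24²/2)·2] / 0.3394 = [0.0098 + 0.0916] / 0.3394 = 0.2986 which rounds to 0.30
N(d₁) = N(0.30) = 0.6179
Δ_put = N(d₁) − 1 = 0.6179 − 1 = -0.3821

-0.3821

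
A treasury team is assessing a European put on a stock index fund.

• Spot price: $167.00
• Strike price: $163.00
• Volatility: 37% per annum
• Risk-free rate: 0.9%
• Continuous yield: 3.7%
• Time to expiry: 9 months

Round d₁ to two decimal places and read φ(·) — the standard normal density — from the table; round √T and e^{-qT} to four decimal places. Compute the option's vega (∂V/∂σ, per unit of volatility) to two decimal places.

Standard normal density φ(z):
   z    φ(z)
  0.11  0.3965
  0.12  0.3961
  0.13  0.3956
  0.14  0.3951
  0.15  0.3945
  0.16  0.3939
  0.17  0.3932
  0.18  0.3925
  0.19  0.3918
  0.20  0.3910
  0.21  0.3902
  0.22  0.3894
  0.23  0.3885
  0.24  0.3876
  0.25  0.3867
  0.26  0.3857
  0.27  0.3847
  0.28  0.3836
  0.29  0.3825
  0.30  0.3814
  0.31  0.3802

σ√T = 0.37·√0.75 = 0.3204
d₁ = [ln(167/163) + (0.009 − 0.037 + 0.37²/2)·0.75] / 0.3204 = [0.0242 + 0.0303] / 0.3204 = 0.1703 → 0.17
√T = √0.75 = 0.8660
φ(d₁) = φ(0.17) = 0.3932
e^(−qT) = e^(−0.037·0.75) = 0.9726
vega = S·e^(−qT)·φ(d₁)·√T = 167·0.9726·0.3932·0.8660 = 55.3073

55.31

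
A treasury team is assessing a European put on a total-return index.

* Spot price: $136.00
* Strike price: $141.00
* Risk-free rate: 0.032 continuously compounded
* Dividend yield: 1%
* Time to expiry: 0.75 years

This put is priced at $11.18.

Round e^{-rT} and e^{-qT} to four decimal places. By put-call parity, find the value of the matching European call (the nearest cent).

e^(−qT) = e^(−0.01·0.75) = 0.9925;  e^(−rT) = e^(−0.032·0.75) = 0.9763
Put-call parity: C − P = S·e^(−qT) − K·e^(−rT) = 136·0.9925 − 141·0.9763 = 134.9800 − 137.6583 = -2.6783
C = P + (C − P) = 11.18 + (-2.6783) = 8.5017

$8.50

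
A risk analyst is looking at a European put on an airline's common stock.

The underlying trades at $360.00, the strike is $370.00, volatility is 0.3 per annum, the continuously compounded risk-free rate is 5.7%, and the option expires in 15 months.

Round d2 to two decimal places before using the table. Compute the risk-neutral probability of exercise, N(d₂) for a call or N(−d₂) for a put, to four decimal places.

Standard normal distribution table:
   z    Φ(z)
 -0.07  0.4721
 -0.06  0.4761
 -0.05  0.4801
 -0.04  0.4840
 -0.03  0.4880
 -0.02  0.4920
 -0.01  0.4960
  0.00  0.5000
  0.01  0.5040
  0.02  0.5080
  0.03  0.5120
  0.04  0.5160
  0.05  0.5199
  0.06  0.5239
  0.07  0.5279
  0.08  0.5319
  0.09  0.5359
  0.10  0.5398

0.5160

T = 1.25;  σ√T = 0.3354
d₁ = [ln(360/370) + (0.057 + 0.3²/2)·1.25] / 0.3354 = [-0.0274 + 0.1275] / 0.3354 = 0.2984 which rounds to 0.30
d₂ = d₁ − σ√T = 0.2984 − 0.3354 = -0.0370 which rounds to -0.04
Risk-neutral Pr[S_T < K] = N(−d₂) = N(0.04) = 0.5160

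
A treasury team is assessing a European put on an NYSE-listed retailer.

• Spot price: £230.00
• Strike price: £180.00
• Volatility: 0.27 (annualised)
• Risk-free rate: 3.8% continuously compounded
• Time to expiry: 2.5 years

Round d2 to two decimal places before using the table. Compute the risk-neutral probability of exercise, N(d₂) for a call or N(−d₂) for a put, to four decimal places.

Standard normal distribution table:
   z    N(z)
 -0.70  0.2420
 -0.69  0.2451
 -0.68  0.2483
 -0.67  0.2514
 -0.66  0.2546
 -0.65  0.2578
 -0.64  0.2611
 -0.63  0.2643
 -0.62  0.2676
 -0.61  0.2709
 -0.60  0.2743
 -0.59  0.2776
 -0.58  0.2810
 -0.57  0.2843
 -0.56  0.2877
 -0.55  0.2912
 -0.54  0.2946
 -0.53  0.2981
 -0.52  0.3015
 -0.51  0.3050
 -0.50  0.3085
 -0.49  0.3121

T = 2.5;  σ√T = 0.4269
d₁ = [ln(230/180) + (0.038 + ½·0.27²)·2.5] / (σ√T) = (0.2451 + 0.1861) / 0.4269 = 1.0102 → 1.01
d₂ = 1.0102 − 0.4269 = 0.5833 → 0.58
Risk-neutral Pr[S_T < K] = N(−d₂) = N(-0.58) = 0.2810

0.2810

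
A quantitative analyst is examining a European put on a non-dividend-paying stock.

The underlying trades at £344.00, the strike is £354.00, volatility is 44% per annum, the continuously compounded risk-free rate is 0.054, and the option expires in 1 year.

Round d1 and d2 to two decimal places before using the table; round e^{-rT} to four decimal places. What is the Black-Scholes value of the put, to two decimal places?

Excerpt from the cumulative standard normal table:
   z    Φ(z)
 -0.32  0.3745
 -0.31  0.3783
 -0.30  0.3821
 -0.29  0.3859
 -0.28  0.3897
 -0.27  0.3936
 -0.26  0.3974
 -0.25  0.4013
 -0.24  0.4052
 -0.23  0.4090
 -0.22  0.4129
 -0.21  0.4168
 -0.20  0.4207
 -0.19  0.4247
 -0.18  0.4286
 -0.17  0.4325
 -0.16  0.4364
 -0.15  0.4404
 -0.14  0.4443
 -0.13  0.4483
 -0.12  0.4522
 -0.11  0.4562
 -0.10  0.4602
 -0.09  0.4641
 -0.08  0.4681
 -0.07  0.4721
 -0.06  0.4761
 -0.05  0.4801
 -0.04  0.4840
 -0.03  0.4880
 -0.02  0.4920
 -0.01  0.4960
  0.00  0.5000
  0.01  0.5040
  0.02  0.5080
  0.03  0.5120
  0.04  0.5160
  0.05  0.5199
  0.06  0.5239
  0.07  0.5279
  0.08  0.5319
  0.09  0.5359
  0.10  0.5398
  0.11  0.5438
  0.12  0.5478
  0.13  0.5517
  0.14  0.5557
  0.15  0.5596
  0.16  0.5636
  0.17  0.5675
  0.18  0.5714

£54.96

σ√T = 0.44 × 1.0000 = 0.4400
d₁ = [ln(344/354) + (0.054 + ½·0.44²)·1] / (σ√T) = (-0.0287 + 0.1508) / 0.4400 = 0.2776 ≈ 0.28
d₂ = 0.2776 − 0.4400 = -0.1624 ≈ -0.16
e^(−rT) = e^(−0.054·1) = 0.9474
P = 354·0.9474·N(0.16) − 344·N(-0.28) = 354·0.9474·0.5636 − 344·0.3897 = 189.0199 − 134.0568 = 54.9631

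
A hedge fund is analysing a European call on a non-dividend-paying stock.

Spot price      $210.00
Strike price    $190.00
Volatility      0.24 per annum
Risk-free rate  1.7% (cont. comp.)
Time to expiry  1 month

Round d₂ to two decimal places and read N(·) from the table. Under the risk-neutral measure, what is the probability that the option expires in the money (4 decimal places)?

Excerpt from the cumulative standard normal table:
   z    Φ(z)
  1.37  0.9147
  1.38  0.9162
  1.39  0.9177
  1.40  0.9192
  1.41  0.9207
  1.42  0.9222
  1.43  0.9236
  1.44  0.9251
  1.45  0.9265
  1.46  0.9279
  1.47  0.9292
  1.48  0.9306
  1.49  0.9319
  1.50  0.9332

T = 0.08333;  σ√T = 0.0693
d₁ = [ln(210/190) + (0.017 + 0.24²/2)·0.08333] / 0.0693 = [0.1001 + 0.0038] / 0.0693 = 1.4997 ⇒ 1.50
d₂ = d₁ − σ√T = 1.4997 − 0.0693 = 1.4304 ⇒ 1.43
Risk-neutral Pr[S_T > K] = N(d₂) = N(1.43) = 0.9236

0.9236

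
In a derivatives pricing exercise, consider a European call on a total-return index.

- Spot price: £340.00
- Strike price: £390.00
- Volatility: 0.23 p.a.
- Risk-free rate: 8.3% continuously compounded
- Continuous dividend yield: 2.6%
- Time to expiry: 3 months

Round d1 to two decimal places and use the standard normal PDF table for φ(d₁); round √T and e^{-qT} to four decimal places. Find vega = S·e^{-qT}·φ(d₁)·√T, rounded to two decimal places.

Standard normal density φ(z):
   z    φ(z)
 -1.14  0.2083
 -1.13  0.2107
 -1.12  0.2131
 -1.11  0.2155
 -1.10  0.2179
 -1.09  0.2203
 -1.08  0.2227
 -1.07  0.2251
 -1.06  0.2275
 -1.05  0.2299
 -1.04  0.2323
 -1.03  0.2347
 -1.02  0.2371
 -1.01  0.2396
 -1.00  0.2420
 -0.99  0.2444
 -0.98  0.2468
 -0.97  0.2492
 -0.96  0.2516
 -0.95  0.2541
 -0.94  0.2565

40.47

σ√T = 0.23 × 0.5000 = 0.1150
d₁ = [ln(340/390) + (0.083 − 0.026 + 0.23²/2)·0.25] / 0.1150 = [-0.1372 + 0.0209] / 0.1150 = -1.0116 ⇒ -1.01
√T = √0.25 = 0.5000
φ(d₁) = φ(-1.01) = 0.2396
e^(−qT) = e^(−0.026·0.25) = 0.9935
vega = S·e^(−qT)·φ(d₁)·√T = 340·0.9935·0.2396·0.5000 = 40.4672
(The put has the same vega.)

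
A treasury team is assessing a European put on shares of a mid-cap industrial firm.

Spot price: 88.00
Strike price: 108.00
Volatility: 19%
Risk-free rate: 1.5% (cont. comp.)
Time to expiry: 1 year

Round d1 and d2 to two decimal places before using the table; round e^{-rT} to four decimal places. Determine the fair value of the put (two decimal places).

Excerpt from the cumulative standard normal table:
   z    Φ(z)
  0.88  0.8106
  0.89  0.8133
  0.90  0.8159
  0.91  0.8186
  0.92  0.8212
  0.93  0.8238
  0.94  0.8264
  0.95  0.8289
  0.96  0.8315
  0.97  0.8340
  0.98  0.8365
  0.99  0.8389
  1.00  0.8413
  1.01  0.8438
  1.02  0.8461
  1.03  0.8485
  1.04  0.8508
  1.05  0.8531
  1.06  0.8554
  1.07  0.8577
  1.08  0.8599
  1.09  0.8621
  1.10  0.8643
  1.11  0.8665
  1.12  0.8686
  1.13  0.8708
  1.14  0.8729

19.92

T = 1;  σ√T = 0.1900
d₁ = [ln(88/108) + (0.015 + ½·0.19²)·1] / (σ√T) = (-0.2048 + 0.0330) / 0.1900 = -0.9039 ≈ -0.90
d₂ = -0.9039 − 0.1900 = -1.0939 ≈ -1.09
e^(−rT) = e^(−0.015·1) = 0.9851
P = 108·0.9851·N(1.09) − 88·N(0.90) = 108·0.9851·0.8621 − 88·0.8159 = 91.7195 − 71.7992 = 19.9203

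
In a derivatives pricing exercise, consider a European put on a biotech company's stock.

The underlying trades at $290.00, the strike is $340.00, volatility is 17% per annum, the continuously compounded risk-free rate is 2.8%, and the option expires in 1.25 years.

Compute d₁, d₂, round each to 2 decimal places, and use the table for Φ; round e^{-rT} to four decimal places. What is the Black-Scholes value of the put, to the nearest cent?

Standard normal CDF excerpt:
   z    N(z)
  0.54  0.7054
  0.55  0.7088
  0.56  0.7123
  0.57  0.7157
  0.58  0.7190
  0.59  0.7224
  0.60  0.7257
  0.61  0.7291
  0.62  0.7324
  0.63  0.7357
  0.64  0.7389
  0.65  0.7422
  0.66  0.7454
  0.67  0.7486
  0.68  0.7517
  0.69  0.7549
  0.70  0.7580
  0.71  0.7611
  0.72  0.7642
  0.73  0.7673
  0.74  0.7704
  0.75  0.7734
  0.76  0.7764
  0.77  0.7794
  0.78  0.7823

$47.34

σ√T = 0.17·√1.25 = 0.1901
ln(S/K) + (r + σ²/2)T = ln(290/340) + (0.028 + 0.17²/2)·1.25 = -0.1591 + 0.0531 = -0.1060
d₁ = -0.1060 / 0.1901 = -0.5577 which rounds to -0.56
d₂ = d₁ − σ√T = -0.5577 − 0.1901 = -0.7478 which rounds to -0.75
e^(−rT) = e^(−0.028·1.25) = 0.9656
P = 340·0.9656·N(0.75) − 290·N(0.56) = 340·0.9656·0.7734 − 290·0.7123 = 253.9103 − 206.5670 = 47.3433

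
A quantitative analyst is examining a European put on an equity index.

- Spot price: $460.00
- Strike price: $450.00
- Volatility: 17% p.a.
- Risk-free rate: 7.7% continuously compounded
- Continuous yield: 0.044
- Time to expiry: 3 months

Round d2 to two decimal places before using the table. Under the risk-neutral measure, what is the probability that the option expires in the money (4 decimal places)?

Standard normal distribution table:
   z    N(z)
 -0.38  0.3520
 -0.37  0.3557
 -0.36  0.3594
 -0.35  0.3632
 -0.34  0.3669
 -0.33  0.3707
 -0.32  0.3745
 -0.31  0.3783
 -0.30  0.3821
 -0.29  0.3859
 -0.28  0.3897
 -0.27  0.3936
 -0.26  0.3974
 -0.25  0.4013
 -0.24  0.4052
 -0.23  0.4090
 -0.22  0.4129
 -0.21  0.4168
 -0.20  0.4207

σ√T = 0.17·√0.25 = 0.0850
d₁ = [ln(460/450) + (0.077 − 0.044 + ½·0.17²)·0.25] / (σ√T) = (0.0220 + 0.0119) / 0.0850 = 0.3981 ≈ 0.40
d₂ = 0.3981 − 0.0850 = 0.3131 ≈ 0.31
Risk-neutral Pr[S_T < K] = N(−d₂) = N(-0.31) = 0.3783

0.3783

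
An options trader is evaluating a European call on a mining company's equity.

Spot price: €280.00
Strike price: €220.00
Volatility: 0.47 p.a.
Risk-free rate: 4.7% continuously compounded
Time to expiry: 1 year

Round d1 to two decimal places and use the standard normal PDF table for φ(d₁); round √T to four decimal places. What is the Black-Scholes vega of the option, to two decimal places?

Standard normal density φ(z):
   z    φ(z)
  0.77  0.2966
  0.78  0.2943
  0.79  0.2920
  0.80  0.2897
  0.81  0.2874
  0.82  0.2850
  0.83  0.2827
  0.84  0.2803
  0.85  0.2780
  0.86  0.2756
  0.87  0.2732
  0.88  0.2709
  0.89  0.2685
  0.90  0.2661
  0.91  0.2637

77.84

σ√T = 0.47·√1 = 0.4700
d₁ = [ln(280/220) + (0.047 + ½·0.47²)·1] / (σ√T) = (0.2412 + 0.1574) / 0.4700 = 0.8481 ⇒ 0.85
√T = √1 = 1.0000
φ(d₁) = φ(0.85) = 0.2780
vega = S·φ(d₁)·√T = 280·0.2780·1.0000 = 77.8400
(Vega is the same for a European call and put with the same parameters.)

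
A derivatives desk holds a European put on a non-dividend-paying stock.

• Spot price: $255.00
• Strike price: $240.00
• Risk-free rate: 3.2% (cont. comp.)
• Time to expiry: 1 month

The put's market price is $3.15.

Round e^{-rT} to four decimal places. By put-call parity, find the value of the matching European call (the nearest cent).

e^(−rT) = e^(−0.032·0.08333) = 0.9973
Put-call parity: C − P = S − K·e^(−rT) = 255 − 240·0.9973 = 255 − 239.3520 = 15.6480
C = P + (C − P) = 3.15 + (15.6480) = 18.7980

$18.80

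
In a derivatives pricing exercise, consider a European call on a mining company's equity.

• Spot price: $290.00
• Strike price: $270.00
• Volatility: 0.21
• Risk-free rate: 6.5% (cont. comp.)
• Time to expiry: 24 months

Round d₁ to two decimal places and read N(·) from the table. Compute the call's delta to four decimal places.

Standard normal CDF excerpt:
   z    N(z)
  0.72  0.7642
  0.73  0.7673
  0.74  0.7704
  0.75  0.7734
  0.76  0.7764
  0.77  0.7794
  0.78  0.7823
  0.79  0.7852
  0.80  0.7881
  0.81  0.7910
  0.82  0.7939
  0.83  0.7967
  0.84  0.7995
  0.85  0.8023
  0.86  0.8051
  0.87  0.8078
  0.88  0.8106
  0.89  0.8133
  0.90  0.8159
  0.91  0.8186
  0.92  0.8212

0.7967

σ√T = 0.21·√2 = 0.2970
d₁ = [ln(290/270) + (0.065 + 0.21²/2)·2] / 0.2970 = [0.0715 + 0.1741] / 0.2970 = 0.8268 ≈ 0.83
N(d₁) = N(0.83) = 0.7967
Δ_call = N(d₁) = 0.7967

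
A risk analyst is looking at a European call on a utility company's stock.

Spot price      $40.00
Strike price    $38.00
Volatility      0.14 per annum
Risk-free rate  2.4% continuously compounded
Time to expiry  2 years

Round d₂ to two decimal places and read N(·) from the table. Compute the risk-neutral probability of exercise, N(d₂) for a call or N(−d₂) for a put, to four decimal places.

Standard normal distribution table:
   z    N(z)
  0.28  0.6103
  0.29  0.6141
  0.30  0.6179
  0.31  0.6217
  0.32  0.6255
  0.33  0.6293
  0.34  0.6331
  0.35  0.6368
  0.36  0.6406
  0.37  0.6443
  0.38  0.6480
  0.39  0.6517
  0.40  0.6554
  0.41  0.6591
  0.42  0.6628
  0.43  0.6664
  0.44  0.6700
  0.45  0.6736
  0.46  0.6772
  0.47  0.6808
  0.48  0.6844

0.6554

T = 2;  σ√T = 0.1980
d₁ = [ln(40/38) + (0.024 + 0.14²/2)·2] / 0.1980 = [0.0513 + 0.0676] / 0.1980 = 0.6005 ⇒ 0.60
d₂ = d₁ − σ√T = 0.6005 − 0.1980 = 0.4025 ⇒ 0.40
Pr(exercise) under Q = N(d₂) = 0.6554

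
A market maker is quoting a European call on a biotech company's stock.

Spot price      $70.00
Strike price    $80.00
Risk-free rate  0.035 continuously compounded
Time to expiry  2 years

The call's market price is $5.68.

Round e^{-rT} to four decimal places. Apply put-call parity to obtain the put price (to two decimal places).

e^(−rT) = e^(−0.035·2) = 0.9324
Put-call parity: C − P = S − K·e^(−rT) = 70 − 80·0.9324 = 70 − 74.5920 = -4.5920
P = C − (C − P) = 5.68 − (-4.5920) = 10.2720

$10.27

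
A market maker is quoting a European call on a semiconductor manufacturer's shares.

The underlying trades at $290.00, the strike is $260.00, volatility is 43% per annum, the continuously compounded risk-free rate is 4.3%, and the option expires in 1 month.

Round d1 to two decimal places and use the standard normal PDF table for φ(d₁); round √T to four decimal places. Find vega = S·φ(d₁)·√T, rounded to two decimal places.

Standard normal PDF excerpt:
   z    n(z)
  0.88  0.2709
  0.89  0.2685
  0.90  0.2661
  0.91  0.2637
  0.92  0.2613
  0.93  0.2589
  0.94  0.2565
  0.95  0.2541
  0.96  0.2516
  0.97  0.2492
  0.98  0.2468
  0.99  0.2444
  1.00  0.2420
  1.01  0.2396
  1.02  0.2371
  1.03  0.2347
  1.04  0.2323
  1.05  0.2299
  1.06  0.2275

20.86

σ√T = 0.43·√0.08333 = 0.1241
d₁ = [ln(290/260) + (0.043 + 0.43²/2)·0.08333] / 0.1241 = [0.1092 + 0.0113] / 0.1241 = 0.9706 which rounds to 0.97
√T = √0.08333 = 0.2887
φ(d₁) = φ(0.97) = 0.2492
vega = S·φ(d₁)·√T = 290·0.2492·0.2887 = 20.8638
(Vega is the same for a European call and put with the same parameters.)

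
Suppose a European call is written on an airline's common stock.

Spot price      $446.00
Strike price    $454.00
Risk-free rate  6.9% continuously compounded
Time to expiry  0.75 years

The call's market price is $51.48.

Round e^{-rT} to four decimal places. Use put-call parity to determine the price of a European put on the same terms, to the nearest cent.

e^(−rT) = e^(−0.069·0.75) = 0.9496
Put-call parity: C − P = S − K·e^(−rT) = 446 − 454·0.9496 = 446 − 431.1184 = 14.8816
P = C − (C − P) = 51.48 − (14.8816) = 36.5984

$36.60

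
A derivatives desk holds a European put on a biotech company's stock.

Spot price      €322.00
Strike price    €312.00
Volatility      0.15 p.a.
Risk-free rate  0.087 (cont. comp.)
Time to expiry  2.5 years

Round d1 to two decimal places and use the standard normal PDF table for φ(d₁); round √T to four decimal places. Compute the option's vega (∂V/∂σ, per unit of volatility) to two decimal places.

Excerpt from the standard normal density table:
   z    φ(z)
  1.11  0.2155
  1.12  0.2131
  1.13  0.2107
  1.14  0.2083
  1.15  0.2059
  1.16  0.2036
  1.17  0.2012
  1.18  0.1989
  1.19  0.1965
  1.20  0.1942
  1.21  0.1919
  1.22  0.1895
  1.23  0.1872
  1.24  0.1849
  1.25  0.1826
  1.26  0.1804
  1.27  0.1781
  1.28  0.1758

102.43

σ√T = 0.15 × 1.5811 = 0.2372
ln(S/K) + (r + σ²/2)T = ln(322/312) + (0.087 + 0.15²/2)·2.5 = 0.0315 + 0.2456 = 0.2772
d₁ = 0.2772 / 0.2372 = 1.1687 ≈ 1.17
√T = √2.5 = 1.5811
φ(d₁) = φ(1.17) = 0.2012
vega = S·φ(d₁)·√T = 322·0.2012·1.5811 = 102.4338
(Vega is the same for a European call and put with the same parameters.)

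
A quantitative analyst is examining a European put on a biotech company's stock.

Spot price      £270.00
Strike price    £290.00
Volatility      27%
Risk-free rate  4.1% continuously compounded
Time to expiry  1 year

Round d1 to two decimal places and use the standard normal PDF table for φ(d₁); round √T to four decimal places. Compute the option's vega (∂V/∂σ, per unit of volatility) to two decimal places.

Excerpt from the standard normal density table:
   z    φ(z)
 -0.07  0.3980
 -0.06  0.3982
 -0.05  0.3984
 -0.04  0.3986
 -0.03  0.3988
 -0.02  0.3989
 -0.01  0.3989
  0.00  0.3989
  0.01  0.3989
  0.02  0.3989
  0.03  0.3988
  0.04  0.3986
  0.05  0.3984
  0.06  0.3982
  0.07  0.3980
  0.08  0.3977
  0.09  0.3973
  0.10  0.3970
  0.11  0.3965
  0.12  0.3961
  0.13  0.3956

T = 1;  σ√T = 0.2700
d₁ = [ln(270/290) + (0.041 + ½·0.27²)·1] / (σ√T) = (-0.0715 + 0.0775) / 0.2700 = 0.0222 which rounds to 0.02
√T = √1 = 1.0000
φ(d₁) = φ(0.02) = 0.3989
vega = S·φ(d₁)·√T = 270·0.3989·1.0000 = 107.7030
(The call has the same vega.)

107.70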